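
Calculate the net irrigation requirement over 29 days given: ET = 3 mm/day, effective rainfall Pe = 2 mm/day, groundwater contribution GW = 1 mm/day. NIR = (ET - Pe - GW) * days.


Daily deficit = ET - Pe - GW = 3 - 2 - 1 = 0 mm/day
NIR = 0 * 29 = 0 mm

0 mm


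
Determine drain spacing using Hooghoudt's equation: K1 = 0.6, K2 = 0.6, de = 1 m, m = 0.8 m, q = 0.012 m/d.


S^2 = 8*K2*de*m/q + 4*K1*m^2/q
S^2 = 8*0.6*1*0.8/0.012 + 4*0.6*0.8^2/0.012
S = sqrt(448.0000)

21.1660 m


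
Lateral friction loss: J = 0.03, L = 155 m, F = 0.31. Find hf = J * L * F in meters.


hf = J * L * F = 0.03 * 155 * 0.31 = 1.4415 m

1.4415 m


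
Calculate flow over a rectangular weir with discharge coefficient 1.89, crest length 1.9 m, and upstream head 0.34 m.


Q = C * L * H^(3/2) = 1.89 * 1.9 * 0.34^1.5 = 1.89 * 1.9 * 0.198252

0.7119 m^3/s


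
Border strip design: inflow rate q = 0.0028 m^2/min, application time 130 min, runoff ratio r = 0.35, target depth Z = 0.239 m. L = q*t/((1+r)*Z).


L = q*t/((1+r)*Z)
L = 0.0028*130/((1+0.35)*0.239)
L = 0.364/0.32265

1.1282 m


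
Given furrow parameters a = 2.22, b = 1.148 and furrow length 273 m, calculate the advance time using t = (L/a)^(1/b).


t = (L/a)^(1/b)
t = (273/2.22)^(1/1.148)
t = 122.972973^(1/1.148)

66.1290 min


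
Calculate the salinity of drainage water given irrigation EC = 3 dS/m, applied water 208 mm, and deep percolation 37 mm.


EC_dw = EC_iw * D_iw / D_dw
EC_dw = 3 * 208 / 37
EC_dw = 624 / 37

16.8649 dS/m


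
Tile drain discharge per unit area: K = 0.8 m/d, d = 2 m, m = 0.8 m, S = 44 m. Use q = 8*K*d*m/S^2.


q = 8*K*d*m/S^2
q = 8*0.8*2*0.8/44^2
q = 10.2400 / 1936

0.0053 m/d


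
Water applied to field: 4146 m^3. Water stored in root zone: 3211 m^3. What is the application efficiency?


Ea = V_root / V_field * 100 = 3211 / 4146 * 100 = 77.4481%

77.4481 %


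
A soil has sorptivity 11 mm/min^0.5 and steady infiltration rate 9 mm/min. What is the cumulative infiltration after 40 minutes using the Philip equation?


F = S*sqrt(t) + A*t
F = 11*sqrt(40) + 9*40
F = 11*6.324555 + 360

429.5701 mm


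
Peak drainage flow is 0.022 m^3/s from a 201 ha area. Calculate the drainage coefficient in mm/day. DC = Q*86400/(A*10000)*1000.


DC = Q * 86400 / (A * 10000) * 1000
DC = 0.022 * 86400 / (201 * 10000) * 1000
DC = 1900800.0000 / 2010000

0.9457 mm/day


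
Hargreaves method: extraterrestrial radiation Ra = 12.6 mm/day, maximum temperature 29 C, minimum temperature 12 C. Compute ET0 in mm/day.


Tmean = (Tmax + Tmin)/2 = (29 + 12)/2 = 20.5
ET0 = 0.0023 * 12.6 * (20.5 + 17.8) * sqrt(29 - 12)
ET0 = 0.0023 * 12.6 * 38.3 * 4.123106

4.5764 mm/day


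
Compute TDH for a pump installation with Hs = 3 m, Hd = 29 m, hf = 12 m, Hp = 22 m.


TDH = Hs + Hd + hf + Hp = 3 + 29 + 12 + 22 = 66

66 m


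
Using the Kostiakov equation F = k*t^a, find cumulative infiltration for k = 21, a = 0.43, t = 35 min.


F = k * t^a = 21 * 35^0.43
F = 21 * 4.612637

96.8654 mm


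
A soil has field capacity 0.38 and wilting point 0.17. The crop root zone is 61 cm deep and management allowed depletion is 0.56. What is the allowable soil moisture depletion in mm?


SMD = (FC - PWP) * d * MAD * 10
SMD = (0.38 - 0.17) * 61 * 0.56 * 10
SMD = 0.2100 * 61 * 0.56 * 10

71.7360 mm


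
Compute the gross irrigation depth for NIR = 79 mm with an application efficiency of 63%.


Ea = 63% = 0.63
GID = NIR / Ea = 79 / 0.63 = 125.3968 mm

125.3968 mm


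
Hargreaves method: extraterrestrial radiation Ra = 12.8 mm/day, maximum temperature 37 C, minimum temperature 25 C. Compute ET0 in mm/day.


Tmean = (Tmax + Tmin)/2 = (37 + 25)/2 = 31.0
ET0 = 0.0023 * 12.8 * (31.0 + 17.8) * sqrt(37 - 25)
ET0 = 0.0023 * 12.8 * 48.8 * 3.464102

4.9768 mm/day


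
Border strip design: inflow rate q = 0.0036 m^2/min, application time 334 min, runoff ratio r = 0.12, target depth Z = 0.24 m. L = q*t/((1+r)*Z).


L = q*t/((1+r)*Z)
L = 0.0036*334/((1+0.12)*0.24)
L = 1.2024/0.2688

4.4732 m


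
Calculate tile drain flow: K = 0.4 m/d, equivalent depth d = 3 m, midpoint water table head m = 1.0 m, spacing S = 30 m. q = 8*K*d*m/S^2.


q = 8*K*d*m/S^2
q = 8*0.4*3*1.0/30^2
q = 9.6000 / 900

0.0107 m/d


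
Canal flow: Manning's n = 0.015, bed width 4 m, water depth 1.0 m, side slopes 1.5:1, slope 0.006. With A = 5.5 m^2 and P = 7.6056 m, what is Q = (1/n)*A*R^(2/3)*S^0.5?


R = A/P = 5.5/7.6056 = 0.723151
Q = (1/0.015) * 5.5 * 0.723151^(2/3) * 0.006^0.5

22.8823 m^3/s


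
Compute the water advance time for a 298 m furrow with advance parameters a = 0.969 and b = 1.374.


t = (L/a)^(1/b)
t = (298/0.969)^(1/1.374)
t = 307.533540^(1/1.374)

64.6686 min


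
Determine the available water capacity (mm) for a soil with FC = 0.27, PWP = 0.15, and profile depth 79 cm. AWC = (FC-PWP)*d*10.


AWC = (FC - PWP) * d * 10
AWC = (0.27 - 0.15) * 79 * 10
AWC = 0.1200 * 79 * 10

94.8000 mm


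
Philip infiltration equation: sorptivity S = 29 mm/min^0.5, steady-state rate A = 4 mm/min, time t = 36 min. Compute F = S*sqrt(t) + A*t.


F = S*sqrt(t) + A*t
F = 29*sqrt(36) + 4*36
F = 29*6.000000 + 144

318.0000 mm


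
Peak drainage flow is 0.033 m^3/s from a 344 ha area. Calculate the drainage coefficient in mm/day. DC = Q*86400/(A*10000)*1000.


DC = Q * 86400 / (A * 10000) * 1000
DC = 0.033 * 86400 / (344 * 10000) * 1000
DC = 2851200.0000 / 3440000

0.8288 mm/day


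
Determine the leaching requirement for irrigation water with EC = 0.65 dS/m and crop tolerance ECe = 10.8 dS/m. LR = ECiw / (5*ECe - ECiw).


LR = ECiw / (5*ECe - ECiw)
LR = 0.65 / (5*10.8 - 0.65)
LR = 0.65 / 53.3500

0.0122


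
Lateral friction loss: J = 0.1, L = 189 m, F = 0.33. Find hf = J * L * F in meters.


hf = J * L * F = 0.1 * 189 * 0.33 = 6.2370 m

6.2370 m


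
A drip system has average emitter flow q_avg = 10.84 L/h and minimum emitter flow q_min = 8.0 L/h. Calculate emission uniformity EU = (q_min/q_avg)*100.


EU = (q_min/q_avg)*100 = (8.0/10.84)*100 = 73.8007%

73.8007 %


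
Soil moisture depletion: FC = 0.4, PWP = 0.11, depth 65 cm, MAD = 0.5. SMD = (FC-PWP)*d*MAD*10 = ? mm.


SMD = (FC - PWP) * d * MAD * 10
SMD = (0.4 - 0.11) * 65 * 0.5 * 10
SMD = 0.2900 * 65 * 0.5 * 10

94.2500 mm


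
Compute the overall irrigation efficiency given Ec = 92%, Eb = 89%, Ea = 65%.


Ec = 0.92, Eb = 0.89, Ea = 0.65
E = 0.92 * 0.89 * 0.65 * 100 = 53.2220%

53.2220 %


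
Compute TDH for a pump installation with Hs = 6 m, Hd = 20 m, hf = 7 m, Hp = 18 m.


TDH = Hs + Hd + hf + Hp = 6 + 20 + 7 + 18 = 51

51 m


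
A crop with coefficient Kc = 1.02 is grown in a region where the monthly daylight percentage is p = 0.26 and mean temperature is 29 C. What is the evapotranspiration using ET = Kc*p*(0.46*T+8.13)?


ET = Kc * p * (0.46*T + 8.13)
ET = 1.02 * 0.26 * (0.46*29 + 8.13)
ET = 1.02 * 0.26 * 21.4700

5.6938 mm/day


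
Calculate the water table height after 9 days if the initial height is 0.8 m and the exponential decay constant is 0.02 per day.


m = m0 * exp(-k*t)
m = 0.8 * exp(-0.02 * 9)
m = 0.8 * exp(-0.1800)

0.6682 m


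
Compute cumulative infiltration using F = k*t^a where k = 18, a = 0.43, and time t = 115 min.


F = k * t^a = 18 * 115^0.43
F = 18 * 7.693077

138.4754 mm


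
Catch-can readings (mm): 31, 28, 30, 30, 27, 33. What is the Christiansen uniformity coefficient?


mean = 29.833333 mm
MAD = 1.555556 mm
CU = (1 - 1.555556/29.833333)*100

94.7858 %


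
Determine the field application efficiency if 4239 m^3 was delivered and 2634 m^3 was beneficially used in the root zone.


Ea = V_root / V_field * 100 = 2634 / 4239 * 100 = 62.1373%

62.1373 %


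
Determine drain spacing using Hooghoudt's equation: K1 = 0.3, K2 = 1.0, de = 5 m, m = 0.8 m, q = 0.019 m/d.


S^2 = 8*K2*de*m/q + 4*K1*m^2/q
S^2 = 8*1.0*5*0.8/0.019 + 4*0.3*0.8^2/0.019
S = sqrt(1724.6316)

41.5287 m


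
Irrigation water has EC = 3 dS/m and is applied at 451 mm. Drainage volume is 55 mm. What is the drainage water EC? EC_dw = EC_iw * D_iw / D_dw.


EC_dw = EC_iw * D_iw / D_dw
EC_dw = 3 * 451 / 55
EC_dw = 1353 / 55

24.6000 dS/m


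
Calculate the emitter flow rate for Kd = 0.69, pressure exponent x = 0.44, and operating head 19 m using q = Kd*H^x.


q = Kd * H^x = 0.69 * 19^0.44 = 0.69 * 3.653016

2.5206 L/h


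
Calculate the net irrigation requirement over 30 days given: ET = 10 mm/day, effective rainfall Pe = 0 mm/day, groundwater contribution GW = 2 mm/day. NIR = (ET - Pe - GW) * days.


Daily deficit = ET - Pe - GW = 10 - 0 - 2 = 8 mm/day
NIR = 8 * 30 = 240 mm

240.0000 mm


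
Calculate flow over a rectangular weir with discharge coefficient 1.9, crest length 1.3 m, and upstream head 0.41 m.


Q = C * L * H^(3/2) = 1.9 * 1.3 * 0.41^1.5 = 1.9 * 1.3 * 0.262528

0.6484 m^3/s


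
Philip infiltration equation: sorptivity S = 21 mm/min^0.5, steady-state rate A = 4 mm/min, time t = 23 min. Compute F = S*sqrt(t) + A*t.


F = S*sqrt(t) + A*t
F = 21*sqrt(23) + 4*23
F = 21*4.795832 + 92

192.7125 mm


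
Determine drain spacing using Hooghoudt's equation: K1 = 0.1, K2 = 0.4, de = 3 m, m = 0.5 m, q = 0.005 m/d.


S^2 = 8*K2*de*m/q + 4*K1*m^2/q
S^2 = 8*0.4*3*0.5/0.005 + 4*0.1*0.5^2/0.005
S = sqrt(980.0000)

31.3050 m


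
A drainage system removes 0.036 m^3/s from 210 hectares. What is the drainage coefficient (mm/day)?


DC = Q * 86400 / (A * 10000) * 1000
DC = 0.036 * 86400 / (210 * 10000) * 1000
DC = 3110400.0000 / 2100000

1.4811 mm/day


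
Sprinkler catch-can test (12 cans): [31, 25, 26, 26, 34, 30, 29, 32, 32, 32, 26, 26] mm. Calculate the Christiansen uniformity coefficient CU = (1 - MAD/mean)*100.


mean = 29.083333 mm
MAD = 2.750000 mm
CU = (1 - 2.750000/29.083333)*100

90.5444 %


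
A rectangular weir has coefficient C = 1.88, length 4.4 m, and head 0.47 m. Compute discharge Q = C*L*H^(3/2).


Q = C * L * H^(3/2) = 1.88 * 4.4 * 0.47^1.5 = 1.88 * 4.4 * 0.322216

2.6654 m^3/s


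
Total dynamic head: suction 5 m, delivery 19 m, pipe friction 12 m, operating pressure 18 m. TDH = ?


TDH = Hs + Hd + hf + Hp = 5 + 19 + 12 + 18 = 54

54 m


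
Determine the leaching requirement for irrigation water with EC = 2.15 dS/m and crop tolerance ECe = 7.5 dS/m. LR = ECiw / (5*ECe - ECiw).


LR = ECiw / (5*ECe - ECiw)
LR = 2.15 / (5*7.5 - 2.15)
LR = 2.15 / 35.3500

0.0608


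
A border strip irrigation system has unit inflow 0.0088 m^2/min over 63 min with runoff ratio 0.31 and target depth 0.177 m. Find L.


L = q*t/((1+r)*Z)
L = 0.0088*63/((1+0.31)*0.177)
L = 0.5544/0.23187

2.3910 m


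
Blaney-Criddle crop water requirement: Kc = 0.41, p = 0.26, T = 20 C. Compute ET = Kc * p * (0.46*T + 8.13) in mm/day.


ET = Kc * p * (0.46*T + 8.13)
ET = 0.41 * 0.26 * (0.46*20 + 8.13)
ET = 0.41 * 0.26 * 17.3300

1.8474 mm/day


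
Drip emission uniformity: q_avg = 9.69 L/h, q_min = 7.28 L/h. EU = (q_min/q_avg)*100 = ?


EU = (q_min/q_avg)*100 = (7.28/9.69)*100 = 75.1290%

75.1290 %


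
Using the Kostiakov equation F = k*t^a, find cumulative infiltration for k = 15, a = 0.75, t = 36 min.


F = k * t^a = 15 * 36^0.75
F = 15 * 14.696938

220.4541 mm


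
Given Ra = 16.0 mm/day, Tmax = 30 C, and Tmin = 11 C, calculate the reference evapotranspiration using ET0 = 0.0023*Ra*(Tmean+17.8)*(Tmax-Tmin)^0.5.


Tmean = (Tmax + Tmin)/2 = (30 + 11)/2 = 20.5
ET0 = 0.0023 * 16.0 * (20.5 + 17.8) * sqrt(30 - 11)
ET0 = 0.0023 * 16.0 * 38.3 * 4.358899

6.1436 mm/day


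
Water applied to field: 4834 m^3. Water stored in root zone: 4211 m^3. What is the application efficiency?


Ea = V_root / V_field * 100 = 4211 / 4834 * 100 = 87.1121%

87.1121 %


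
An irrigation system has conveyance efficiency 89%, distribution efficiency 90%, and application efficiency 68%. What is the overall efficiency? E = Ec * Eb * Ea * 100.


Ec = 0.89, Eb = 0.9, Ea = 0.68
E = 0.89 * 0.9 * 0.68 * 100 = 54.4680%

54.4680 %


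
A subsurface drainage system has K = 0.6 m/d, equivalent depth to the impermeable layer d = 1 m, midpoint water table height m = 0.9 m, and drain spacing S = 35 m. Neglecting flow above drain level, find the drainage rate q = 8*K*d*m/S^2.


q = 8*K*d*m/S^2
q = 8*0.6*1*0.9/35^2
q = 4.3200 / 1225

0.0035 m/d


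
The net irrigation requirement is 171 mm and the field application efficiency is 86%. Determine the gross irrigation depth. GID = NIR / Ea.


Ea = 86% = 0.86
GID = NIR / Ea = 171 / 0.86 = 198.8372 mm

198.8372 mm


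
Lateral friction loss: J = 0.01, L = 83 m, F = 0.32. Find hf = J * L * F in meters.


hf = J * L * F = 0.01 * 83 * 0.32 = 0.2656 m

0.2656 m


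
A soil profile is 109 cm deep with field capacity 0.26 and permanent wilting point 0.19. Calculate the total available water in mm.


AWC = (FC - PWP) * d * 10
AWC = (0.26 - 0.19) * 109 * 10
AWC = 0.0700 * 109 * 10

76.3000 mm


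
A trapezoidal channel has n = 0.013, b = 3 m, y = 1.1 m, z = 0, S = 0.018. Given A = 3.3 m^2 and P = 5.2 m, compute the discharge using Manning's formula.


R = A/P = 3.3/5.2 = 0.634615
Q = (1/0.013) * 3.3 * 0.634615^(2/3) * 0.018^0.5

25.1505 m^3/s


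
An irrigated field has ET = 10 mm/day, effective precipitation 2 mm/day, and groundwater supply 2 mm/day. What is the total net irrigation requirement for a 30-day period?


Daily deficit = ET - Pe - GW = 10 - 2 - 2 = 6 mm/day
NIR = 6 * 30 = 180 mm

180.0000 mm


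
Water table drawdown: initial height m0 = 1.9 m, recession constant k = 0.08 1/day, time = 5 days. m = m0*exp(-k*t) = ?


m = m0 * exp(-k*t)
m = 1.9 * exp(-0.08 * 5)
m = 1.9 * exp(-0.4000)

1.2736 m


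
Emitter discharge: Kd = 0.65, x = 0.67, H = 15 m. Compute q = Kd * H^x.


q = Kd * H^x = 0.65 * 15^0.67 = 0.65 * 6.137354

3.9893 L/h


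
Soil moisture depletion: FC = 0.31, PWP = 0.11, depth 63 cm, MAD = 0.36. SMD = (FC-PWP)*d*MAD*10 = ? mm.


SMD = (FC - PWP) * d * MAD * 10
SMD = (0.31 - 0.11) * 63 * 0.36 * 10
SMD = 0.2000 * 63 * 0.36 * 10

45.3600 mm


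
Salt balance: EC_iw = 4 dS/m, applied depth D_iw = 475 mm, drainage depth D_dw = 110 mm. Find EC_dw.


EC_dw = EC_iw * D_iw / D_dw
EC_dw = 4 * 475 / 110
EC_dw = 1900 / 110

17.2727 dS/m


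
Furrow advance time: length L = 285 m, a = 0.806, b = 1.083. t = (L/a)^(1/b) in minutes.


t = (L/a)^(1/b)
t = (285/0.806)^(1/1.083)
t = 353.598015^(1/1.083)

225.5250 min


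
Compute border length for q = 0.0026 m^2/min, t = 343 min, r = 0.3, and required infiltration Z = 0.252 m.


L = q*t/((1+r)*Z)
L = 0.0026*343/((1+0.3)*0.252)
L = 0.8918/0.3276

2.7222 m


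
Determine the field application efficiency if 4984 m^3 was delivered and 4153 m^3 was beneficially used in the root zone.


Ea = V_root / V_field * 100 = 4153 / 4984 * 100 = 83.3266%

83.3266 %


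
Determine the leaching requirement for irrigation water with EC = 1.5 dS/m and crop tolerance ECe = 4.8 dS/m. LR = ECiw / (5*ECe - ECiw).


LR = ECiw / (5*ECe - ECiw)
LR = 1.5 / (5*4.8 - 1.5)
LR = 1.5 / 22.5000

0.0667


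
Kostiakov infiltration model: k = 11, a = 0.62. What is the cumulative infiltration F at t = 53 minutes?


F = k * t^a = 11 * 53^0.62
F = 11 * 11.723331

128.9566 mm


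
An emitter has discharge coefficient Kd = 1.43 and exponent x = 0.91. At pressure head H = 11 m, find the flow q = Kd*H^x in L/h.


q = Kd * H^x = 1.43 * 11^0.91 = 1.43 * 8.864767

12.6766 L/h


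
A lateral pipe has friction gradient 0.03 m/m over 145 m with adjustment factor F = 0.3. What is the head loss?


hf = J * L * F = 0.03 * 145 * 0.3 = 1.3050 m

1.3050 m


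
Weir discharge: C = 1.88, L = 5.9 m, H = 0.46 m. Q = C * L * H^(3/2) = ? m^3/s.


Q = C * L * H^(3/2) = 1.88 * 5.9 * 0.46^1.5 = 1.88 * 5.9 * 0.311987

3.4606 m^3/s


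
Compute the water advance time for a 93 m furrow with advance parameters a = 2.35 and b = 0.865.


t = (L/a)^(1/b)
t = (93/2.35)^(1/0.865)
t = 39.574468^(1/0.865)

70.2623 min


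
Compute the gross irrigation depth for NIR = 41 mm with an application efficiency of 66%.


Ea = 66% = 0.66
GID = NIR / Ea = 41 / 0.66 = 62.1212 mm

62.1212 mm


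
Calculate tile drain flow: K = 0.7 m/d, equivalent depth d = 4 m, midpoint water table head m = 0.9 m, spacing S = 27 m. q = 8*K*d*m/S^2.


q = 8*K*d*m/S^2
q = 8*0.7*4*0.9/27^2
q = 20.1600 / 729

0.0277 m/d


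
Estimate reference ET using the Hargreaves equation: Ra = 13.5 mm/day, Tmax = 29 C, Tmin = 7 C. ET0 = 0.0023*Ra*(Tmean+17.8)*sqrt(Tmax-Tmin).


Tmean = (Tmax + Tmin)/2 = (29 + 7)/2 = 18.0
ET0 = 0.0023 * 13.5 * (18.0 + 17.8) * sqrt(29 - 7)
ET0 = 0.0023 * 13.5 * 35.8 * 4.690416

5.2138 mm/day


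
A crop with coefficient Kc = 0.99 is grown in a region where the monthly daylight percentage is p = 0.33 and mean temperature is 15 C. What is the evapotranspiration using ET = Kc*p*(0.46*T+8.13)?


ET = Kc * p * (0.46*T + 8.13)
ET = 0.99 * 0.33 * (0.46*15 + 8.13)
ET = 0.99 * 0.33 * 15.0300

4.9103 mm/day


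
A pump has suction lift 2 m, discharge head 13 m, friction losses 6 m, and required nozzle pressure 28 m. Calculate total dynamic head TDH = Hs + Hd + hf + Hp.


TDH = Hs + Hd + hf + Hp = 2 + 13 + 6 + 28 = 49

49 m


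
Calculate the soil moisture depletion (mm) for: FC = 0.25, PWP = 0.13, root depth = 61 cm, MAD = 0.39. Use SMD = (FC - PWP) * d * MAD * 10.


SMD = (FC - PWP) * d * MAD * 10
SMD = (0.25 - 0.13) * 61 * 0.39 * 10
SMD = 0.1200 * 61 * 0.39 * 10

28.5480 mm


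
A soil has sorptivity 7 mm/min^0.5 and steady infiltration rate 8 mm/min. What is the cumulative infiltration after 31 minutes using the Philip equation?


F = S*sqrt(t) + A*t
F = 7*sqrt(31) + 8*31
F = 7*5.567764 + 248

286.9743 mm


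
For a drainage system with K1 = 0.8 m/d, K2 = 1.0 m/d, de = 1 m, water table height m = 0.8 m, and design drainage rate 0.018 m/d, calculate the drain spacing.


S^2 = 8*K2*de*m/q + 4*K1*m^2/q
S^2 = 8*1.0*1*0.8/0.018 + 4*0.8*0.8^2/0.018
S = sqrt(469.3333)

21.6641 m


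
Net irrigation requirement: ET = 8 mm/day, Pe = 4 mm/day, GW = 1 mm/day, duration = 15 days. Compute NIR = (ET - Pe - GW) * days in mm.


Daily deficit = ET - Pe - GW = 8 - 4 - 1 = 3 mm/day
NIR = 3 * 15 = 45 mm

45.0000 mm


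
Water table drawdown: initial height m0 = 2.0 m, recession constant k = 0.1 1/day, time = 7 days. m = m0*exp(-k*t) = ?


m = m0 * exp(-k*t)
m = 2.0 * exp(-0.1 * 7)
m = 2.0 * exp(-0.7000)

0.9932 m


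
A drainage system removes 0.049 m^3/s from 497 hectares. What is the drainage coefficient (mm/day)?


DC = Q * 86400 / (A * 10000) * 1000
DC = 0.049 * 86400 / (497 * 10000) * 1000
DC = 4233600.0000 / 4970000

0.8518 mm/day


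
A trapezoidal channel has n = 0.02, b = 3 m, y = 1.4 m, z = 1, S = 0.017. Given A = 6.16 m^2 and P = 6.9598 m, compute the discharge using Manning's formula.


R = A/P = 6.16/6.9598 = 0.885083
Q = (1/0.02) * 6.16 * 0.885083^(2/3) * 0.017^0.5

37.0196 m^3/s


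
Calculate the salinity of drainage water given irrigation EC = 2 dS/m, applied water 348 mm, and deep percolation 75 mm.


EC_dw = EC_iw * D_iw / D_dw
EC_dw = 2 * 348 / 75
EC_dw = 696 / 75

9.2800 dS/m


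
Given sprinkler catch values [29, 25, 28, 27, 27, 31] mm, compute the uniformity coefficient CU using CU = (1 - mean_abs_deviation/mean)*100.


mean = 27.833333 mm
MAD = 1.500000 mm
CU = (1 - 1.500000/27.833333)*100

94.6108 %


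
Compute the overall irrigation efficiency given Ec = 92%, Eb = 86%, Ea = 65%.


Ec = 0.92, Eb = 0.86, Ea = 0.65
E = 0.92 * 0.86 * 0.65 * 100 = 51.4280%

51.4280 %


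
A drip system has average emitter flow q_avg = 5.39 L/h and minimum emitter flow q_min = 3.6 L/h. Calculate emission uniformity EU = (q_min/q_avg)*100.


EU = (q_min/q_avg)*100 = (3.6/5.39)*100 = 66.7904%

66.7904 %


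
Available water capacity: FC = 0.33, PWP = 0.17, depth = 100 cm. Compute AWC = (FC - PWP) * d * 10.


AWC = (FC - PWP) * d * 10
AWC = (0.33 - 0.17) * 100 * 10
AWC = 0.1600 * 100 * 10

160.0000 mm


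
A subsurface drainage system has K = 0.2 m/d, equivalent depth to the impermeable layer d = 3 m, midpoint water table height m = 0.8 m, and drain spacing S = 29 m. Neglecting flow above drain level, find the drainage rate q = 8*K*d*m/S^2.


q = 8*K*d*m/S^2
q = 8*0.2*3*0.8/29^2
q = 3.8400 / 841

0.0046 m/d


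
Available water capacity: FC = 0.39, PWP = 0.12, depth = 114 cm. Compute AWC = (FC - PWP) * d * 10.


AWC = (FC - PWP) * d * 10
AWC = (0.39 - 0.12) * 114 * 10
AWC = 0.2700 * 114 * 10

307.8000 mm


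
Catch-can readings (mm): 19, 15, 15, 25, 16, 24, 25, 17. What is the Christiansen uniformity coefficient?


mean = 19.500000 mm
MAD = 3.875000 mm
CU = (1 - 3.875000/19.500000)*100

80.1282 %


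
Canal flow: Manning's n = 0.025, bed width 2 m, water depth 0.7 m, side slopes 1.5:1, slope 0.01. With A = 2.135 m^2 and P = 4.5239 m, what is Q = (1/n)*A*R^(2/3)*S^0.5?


R = A/P = 2.135/4.5239 = 0.471938
Q = (1/0.025) * 2.135 * 0.471938^(2/3) * 0.01^0.5

5.1766 m^3/s


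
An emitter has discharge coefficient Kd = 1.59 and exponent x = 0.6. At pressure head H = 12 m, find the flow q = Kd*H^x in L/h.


q = Kd * H^x = 1.59 * 12^0.6 = 1.59 * 4.441286

7.0616 L/h


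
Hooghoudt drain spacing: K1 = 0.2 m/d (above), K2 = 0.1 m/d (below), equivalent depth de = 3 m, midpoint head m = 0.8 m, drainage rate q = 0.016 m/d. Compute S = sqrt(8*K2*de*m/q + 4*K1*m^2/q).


S^2 = 8*K2*de*m/q + 4*K1*m^2/q
S^2 = 8*0.1*3*0.8/0.016 + 4*0.2*0.8^2/0.016
S = sqrt(152.0000)

12.3288 m


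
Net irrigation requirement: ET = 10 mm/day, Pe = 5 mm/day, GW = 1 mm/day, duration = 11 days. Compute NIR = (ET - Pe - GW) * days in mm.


Daily deficit = ET - Pe - GW = 10 - 5 - 1 = 4 mm/day
NIR = 4 * 11 = 44 mm

44.0000 mm


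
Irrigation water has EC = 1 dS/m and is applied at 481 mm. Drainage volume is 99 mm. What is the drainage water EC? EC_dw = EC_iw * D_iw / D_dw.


EC_dw = EC_iw * D_iw / D_dw
EC_dw = 1 * 481 / 99
EC_dw = 481 / 99

4.8586 dS/m


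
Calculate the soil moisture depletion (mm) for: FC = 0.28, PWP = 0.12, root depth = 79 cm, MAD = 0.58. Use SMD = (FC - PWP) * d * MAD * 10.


SMD = (FC - PWP) * d * MAD * 10
SMD = (0.28 - 0.12) * 79 * 0.58 * 10
SMD = 0.1600 * 79 * 0.58 * 10

73.3120 mm


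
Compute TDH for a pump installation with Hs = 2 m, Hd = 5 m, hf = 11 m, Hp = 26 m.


TDH = Hs + Hd + hf + Hp = 2 + 5 + 11 + 26 = 44

44 m


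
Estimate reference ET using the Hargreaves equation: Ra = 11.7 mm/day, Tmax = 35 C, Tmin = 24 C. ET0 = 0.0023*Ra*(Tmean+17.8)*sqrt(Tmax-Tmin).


Tmean = (Tmax + Tmin)/2 = (35 + 24)/2 = 29.5
ET0 = 0.0023 * 11.7 * (29.5 + 17.8) * sqrt(35 - 24)
ET0 = 0.0023 * 11.7 * 47.3 * 3.316625

4.2215 mm/day


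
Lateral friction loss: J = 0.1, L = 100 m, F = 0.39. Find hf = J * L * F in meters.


hf = J * L * F = 0.1 * 100 * 0.39 = 3.9000 m

3.9000 m


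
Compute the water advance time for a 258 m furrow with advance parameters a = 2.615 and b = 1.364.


t = (L/a)^(1/b)
t = (258/2.615)^(1/1.364)
t = 98.661568^(1/1.364)

28.9725 min


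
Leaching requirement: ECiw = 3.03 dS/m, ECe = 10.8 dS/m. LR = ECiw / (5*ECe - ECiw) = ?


LR = ECiw / (5*ECe - ECiw)
LR = 3.03 / (5*10.8 - 3.03)
LR = 3.03 / 50.9700

0.0594


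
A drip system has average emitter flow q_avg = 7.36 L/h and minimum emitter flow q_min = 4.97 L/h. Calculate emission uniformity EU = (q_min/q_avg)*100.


EU = (q_min/q_avg)*100 = (4.97/7.36)*100 = 67.5272%

67.5272 %


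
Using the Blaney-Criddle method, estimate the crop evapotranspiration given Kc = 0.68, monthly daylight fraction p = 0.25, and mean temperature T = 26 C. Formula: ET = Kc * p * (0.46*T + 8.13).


ET = Kc * p * (0.46*T + 8.13)
ET = 0.68 * 0.25 * (0.46*26 + 8.13)
ET = 0.68 * 0.25 * 20.0900

3.4153 mm/day


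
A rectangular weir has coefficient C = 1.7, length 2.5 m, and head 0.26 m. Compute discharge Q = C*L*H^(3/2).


Q = C * L * H^(3/2) = 1.7 * 2.5 * 0.26^1.5 = 1.7 * 2.5 * 0.132575

0.5634 m^3/s


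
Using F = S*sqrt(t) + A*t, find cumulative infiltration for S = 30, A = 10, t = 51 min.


F = S*sqrt(t) + A*t
F = 30*sqrt(51) + 10*51
F = 30*7.141428 + 510

724.2428 mm


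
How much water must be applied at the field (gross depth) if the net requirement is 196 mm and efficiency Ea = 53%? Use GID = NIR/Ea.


Ea = 53% = 0.53
GID = NIR / Ea = 196 / 0.53 = 369.8113 mm

369.8113 mm


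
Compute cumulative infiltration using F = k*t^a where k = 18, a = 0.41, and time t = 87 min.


F = k * t^a = 18 * 87^0.41
F = 18 * 6.240263

112.3247 mm


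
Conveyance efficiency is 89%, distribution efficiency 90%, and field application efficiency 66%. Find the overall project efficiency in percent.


Ec = 0.89, Eb = 0.9, Ea = 0.66
E = 0.89 * 0.9 * 0.66 * 100 = 52.8660%

52.8660 %


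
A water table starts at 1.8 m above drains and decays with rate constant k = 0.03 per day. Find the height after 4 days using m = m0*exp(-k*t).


m = m0 * exp(-k*t)
m = 1.8 * exp(-0.03 * 4)
m = 1.8 * exp(-0.1200)

1.5965 m


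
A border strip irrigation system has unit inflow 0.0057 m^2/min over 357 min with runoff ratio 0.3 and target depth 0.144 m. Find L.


L = q*t/((1+r)*Z)
L = 0.0057*357/((1+0.3)*0.144)
L = 2.0349/0.1872

10.8702 m


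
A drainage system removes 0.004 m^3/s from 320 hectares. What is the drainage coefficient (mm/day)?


DC = Q * 86400 / (A * 10000) * 1000
DC = 0.004 * 86400 / (320 * 10000) * 1000
DC = 345600.0000 / 3200000

0.1080 mm/day


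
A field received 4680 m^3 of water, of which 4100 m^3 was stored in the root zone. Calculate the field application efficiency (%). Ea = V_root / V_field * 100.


Ea = V_root / V_field * 100 = 4100 / 4680 * 100 = 87.6068%

87.6068 %


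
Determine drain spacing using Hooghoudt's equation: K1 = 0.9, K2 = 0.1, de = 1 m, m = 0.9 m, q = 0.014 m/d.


S^2 = 8*K2*de*m/q + 4*K1*m^2/q
S^2 = 8*0.1*1*0.9/0.014 + 4*0.9*0.9^2/0.014
S = sqrt(259.7143)

16.1157 m


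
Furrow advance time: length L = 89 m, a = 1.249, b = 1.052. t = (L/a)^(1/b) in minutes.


t = (L/a)^(1/b)
t = (89/1.249)^(1/1.052)
t = 71.257006^(1/1.052)

57.7089 min


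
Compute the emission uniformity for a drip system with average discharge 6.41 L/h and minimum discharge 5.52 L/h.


EU = (q_min/q_avg)*100 = (5.52/6.41)*100 = 86.1154%

86.1154 %


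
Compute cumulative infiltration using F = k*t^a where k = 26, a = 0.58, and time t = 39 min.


F = k * t^a = 26 * 39^0.58
F = 26 * 8.371774

217.6661 mm


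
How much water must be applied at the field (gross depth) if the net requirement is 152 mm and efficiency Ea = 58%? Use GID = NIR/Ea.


Ea = 58% = 0.58
GID = NIR / Ea = 152 / 0.58 = 262.0690 mm

262.0690 mm


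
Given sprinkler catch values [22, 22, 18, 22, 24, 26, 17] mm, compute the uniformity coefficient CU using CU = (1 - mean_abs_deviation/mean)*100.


mean = 21.571429 mm
MAD = 2.326531 mm
CU = (1 - 2.326531/21.571429)*100

89.2148 %


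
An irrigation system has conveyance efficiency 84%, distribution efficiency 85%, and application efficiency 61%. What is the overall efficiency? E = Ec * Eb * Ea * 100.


Ec = 0.84, Eb = 0.85, Ea = 0.61
E = 0.84 * 0.85 * 0.61 * 100 = 43.5540%

43.5540 %


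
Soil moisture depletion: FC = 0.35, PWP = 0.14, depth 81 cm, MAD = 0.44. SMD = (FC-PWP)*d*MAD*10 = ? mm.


SMD = (FC - PWP) * d * MAD * 10
SMD = (0.35 - 0.14) * 81 * 0.44 * 10
SMD = 0.2100 * 81 * 0.44 * 10

74.8440 mm


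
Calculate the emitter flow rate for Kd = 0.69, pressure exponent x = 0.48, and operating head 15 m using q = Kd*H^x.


q = Kd * H^x = 0.69 * 15^0.48 = 0.69 * 3.668798

2.5315 L/h


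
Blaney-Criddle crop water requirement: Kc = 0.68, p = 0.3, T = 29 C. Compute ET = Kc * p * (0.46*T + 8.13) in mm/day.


ET = Kc * p * (0.46*T + 8.13)
ET = 0.68 * 0.3 * (0.46*29 + 8.13)
ET = 0.68 * 0.3 * 21.4700

4.3799 mm/day


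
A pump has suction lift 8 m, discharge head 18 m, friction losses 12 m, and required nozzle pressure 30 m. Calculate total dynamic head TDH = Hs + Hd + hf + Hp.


TDH = Hs + Hd + hf + Hp = 8 + 18 + 12 + 30 = 68

68 m


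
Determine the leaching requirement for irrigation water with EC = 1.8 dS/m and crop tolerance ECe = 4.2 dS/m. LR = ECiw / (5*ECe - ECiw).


LR = ECiw / (5*ECe - ECiw)
LR = 1.8 / (5*4.2 - 1.8)
LR = 1.8 / 19.2000

0.0938


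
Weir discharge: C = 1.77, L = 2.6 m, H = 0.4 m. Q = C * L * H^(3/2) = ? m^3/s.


Q = C * L * H^(3/2) = 1.77 * 2.6 * 0.4^1.5 = 1.77 * 2.6 * 0.252982

1.1642 m^3/s


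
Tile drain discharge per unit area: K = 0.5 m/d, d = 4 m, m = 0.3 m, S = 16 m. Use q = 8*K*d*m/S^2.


q = 8*K*d*m/S^2
q = 8*0.5*4*0.3/16^2
q = 4.8000 / 256

0.0187 m/d


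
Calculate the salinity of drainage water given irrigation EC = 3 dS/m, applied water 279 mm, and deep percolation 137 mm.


EC_dw = EC_iw * D_iw / D_dw
EC_dw = 3 * 279 / 137
EC_dw = 837 / 137

6.1095 dS/m


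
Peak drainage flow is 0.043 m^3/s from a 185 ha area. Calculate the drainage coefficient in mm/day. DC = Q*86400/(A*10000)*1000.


DC = Q * 86400 / (A * 10000) * 1000
DC = 0.043 * 86400 / (185 * 10000) * 1000
DC = 3715200.0000 / 1850000

2.0082 mm/day


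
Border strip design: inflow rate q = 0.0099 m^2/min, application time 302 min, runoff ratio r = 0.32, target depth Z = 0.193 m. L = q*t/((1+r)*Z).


L = q*t/((1+r)*Z)
L = 0.0099*302/((1+0.32)*0.193)
L = 2.9898/0.25476

11.7358 m


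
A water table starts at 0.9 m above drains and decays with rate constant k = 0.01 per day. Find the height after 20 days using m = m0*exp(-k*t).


m = m0 * exp(-k*t)
m = 0.9 * exp(-0.01 * 20)
m = 0.9 * exp(-0.2000)

0.7369 m


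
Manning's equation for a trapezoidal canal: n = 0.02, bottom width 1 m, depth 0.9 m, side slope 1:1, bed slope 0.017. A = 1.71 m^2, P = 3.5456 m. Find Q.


R = A/P = 1.71/3.5456 = 0.482288
Q = (1/0.02) * 1.71 * 0.482288^(2/3) * 0.017^0.5

6.8559 m^3/s


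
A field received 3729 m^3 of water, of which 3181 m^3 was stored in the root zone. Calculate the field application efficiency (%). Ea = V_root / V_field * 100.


Ea = V_root / V_field * 100 = 3181 / 3729 * 100 = 85.3044%

85.3044 %


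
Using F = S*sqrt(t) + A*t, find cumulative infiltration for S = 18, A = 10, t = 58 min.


F = S*sqrt(t) + A*t
F = 18*sqrt(58) + 10*58
F = 18*7.615773 + 580

717.0839 mm


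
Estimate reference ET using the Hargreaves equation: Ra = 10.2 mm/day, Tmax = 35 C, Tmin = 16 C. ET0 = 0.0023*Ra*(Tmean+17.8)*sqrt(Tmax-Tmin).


Tmean = (Tmax + Tmin)/2 = (35 + 16)/2 = 25.5
ET0 = 0.0023 * 10.2 * (25.5 + 17.8) * sqrt(35 - 16)
ET0 = 0.0023 * 10.2 * 43.3 * 4.358899

4.4278 mm/day


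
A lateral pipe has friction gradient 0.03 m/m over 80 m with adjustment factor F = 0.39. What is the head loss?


hf = J * L * F = 0.03 * 80 * 0.39 = 0.9360 m

0.9360 m


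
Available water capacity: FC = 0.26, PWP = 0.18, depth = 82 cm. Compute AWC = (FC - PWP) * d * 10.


AWC = (FC - PWP) * d * 10
AWC = (0.26 - 0.18) * 82 * 10
AWC = 0.0800 * 82 * 10

65.6000 mm


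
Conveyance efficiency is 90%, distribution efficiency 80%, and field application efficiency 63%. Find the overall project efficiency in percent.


Ec = 0.9, Eb = 0.8, Ea = 0.63
E = 0.9 * 0.8 * 0.63 * 100 = 45.3600%

45.3600 %


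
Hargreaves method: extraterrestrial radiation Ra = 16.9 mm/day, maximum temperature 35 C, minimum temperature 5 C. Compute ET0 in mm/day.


Tmean = (Tmax + Tmin)/2 = (35 + 5)/2 = 20.0
ET0 = 0.0023 * 16.9 * (20.0 + 17.8) * sqrt(35 - 5)
ET0 = 0.0023 * 16.9 * 37.8 * 5.477226

8.0476 mm/day


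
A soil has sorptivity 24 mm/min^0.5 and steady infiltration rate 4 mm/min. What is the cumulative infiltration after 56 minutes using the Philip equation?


F = S*sqrt(t) + A*t
F = 24*sqrt(56) + 4*56
F = 24*7.483315 + 224

403.5996 mm


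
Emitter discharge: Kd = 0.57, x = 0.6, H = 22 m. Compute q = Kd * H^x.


q = Kd * H^x = 0.57 * 22^0.6 = 0.57 * 6.389305

3.6419 L/h


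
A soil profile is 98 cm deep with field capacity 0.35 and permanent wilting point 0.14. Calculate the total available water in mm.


AWC = (FC - PWP) * d * 10
AWC = (0.35 - 0.14) * 98 * 10
AWC = 0.2100 * 98 * 10

205.8000 mm


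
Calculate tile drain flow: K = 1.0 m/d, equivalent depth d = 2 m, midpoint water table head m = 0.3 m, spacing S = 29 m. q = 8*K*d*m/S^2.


q = 8*K*d*m/S^2
q = 8*1.0*2*0.3/29^2
q = 4.8000 / 841

0.0057 m/d


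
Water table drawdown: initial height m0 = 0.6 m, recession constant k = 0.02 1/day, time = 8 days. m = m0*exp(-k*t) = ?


m = m0 * exp(-k*t)
m = 0.6 * exp(-0.02 * 8)
m = 0.6 * exp(-0.1600)

0.5113 m


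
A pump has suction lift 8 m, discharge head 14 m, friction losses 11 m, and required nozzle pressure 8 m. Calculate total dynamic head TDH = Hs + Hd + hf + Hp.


TDH = Hs + Hd + hf + Hp = 8 + 14 + 11 + 8 = 41

41 m


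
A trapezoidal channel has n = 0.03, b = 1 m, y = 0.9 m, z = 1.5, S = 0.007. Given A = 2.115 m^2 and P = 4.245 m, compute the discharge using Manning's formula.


R = A/P = 2.115/4.245 = 0.498233
Q = (1/0.03) * 2.115 * 0.498233^(2/3) * 0.007^0.5

3.7070 m^3/s


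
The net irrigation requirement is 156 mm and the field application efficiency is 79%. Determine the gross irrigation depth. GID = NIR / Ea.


Ea = 79% = 0.79
GID = NIR / Ea = 156 / 0.79 = 197.4684 mm

197.4684 mm


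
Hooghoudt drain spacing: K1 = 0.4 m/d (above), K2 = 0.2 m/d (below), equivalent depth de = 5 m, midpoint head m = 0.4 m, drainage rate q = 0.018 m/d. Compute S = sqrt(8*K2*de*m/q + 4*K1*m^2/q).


S^2 = 8*K2*de*m/q + 4*K1*m^2/q
S^2 = 8*0.2*5*0.4/0.018 + 4*0.4*0.4^2/0.018
S = sqrt(192.0000)

13.8564 m


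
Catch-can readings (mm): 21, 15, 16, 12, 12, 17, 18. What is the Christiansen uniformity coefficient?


mean = 15.857143 mm
MAD = 2.448980 mm
CU = (1 - 2.448980/15.857143)*100

84.5560 %


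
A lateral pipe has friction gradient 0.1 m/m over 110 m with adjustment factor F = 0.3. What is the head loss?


hf = J * L * F = 0.1 * 110 * 0.3 = 3.3000 m

3.3000 m


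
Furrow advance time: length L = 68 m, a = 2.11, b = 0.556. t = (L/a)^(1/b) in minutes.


t = (L/a)^(1/b)
t = (68/2.11)^(1/0.556)
t = 32.227488^(1/0.556)

515.9855 min


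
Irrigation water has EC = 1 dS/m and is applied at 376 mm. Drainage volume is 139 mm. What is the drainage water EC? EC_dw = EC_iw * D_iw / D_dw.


EC_dw = EC_iw * D_iw / D_dw
EC_dw = 1 * 376 / 139
EC_dw = 376 / 139

2.7050 dS/m


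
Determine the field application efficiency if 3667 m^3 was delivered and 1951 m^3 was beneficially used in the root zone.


Ea = V_root / V_field * 100 = 1951 / 3667 * 100 = 53.2043%

53.2043 %


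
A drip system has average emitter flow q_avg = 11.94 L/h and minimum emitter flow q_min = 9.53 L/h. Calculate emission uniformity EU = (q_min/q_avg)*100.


EU = (q_min/q_avg)*100 = (9.53/11.94)*100 = 79.8157%

79.8157 %


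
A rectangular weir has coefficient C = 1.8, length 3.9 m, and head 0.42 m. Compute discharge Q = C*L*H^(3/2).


Q = C * L * H^(3/2) = 1.8 * 3.9 * 0.42^1.5 = 1.8 * 3.9 * 0.272191

1.9108 m^3/s


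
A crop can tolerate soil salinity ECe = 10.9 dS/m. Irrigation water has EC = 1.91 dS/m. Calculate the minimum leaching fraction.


LR = ECiw / (5*ECe - ECiw)
LR = 1.91 / (5*10.9 - 1.91)
LR = 1.91 / 52.5900

0.0363


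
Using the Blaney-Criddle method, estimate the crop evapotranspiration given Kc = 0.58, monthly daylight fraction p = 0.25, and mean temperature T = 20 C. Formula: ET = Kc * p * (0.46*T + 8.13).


ET = Kc * p * (0.46*T + 8.13)
ET = 0.58 * 0.25 * (0.46*20 + 8.13)
ET = 0.58 * 0.25 * 17.3300

2.5129 mm/day


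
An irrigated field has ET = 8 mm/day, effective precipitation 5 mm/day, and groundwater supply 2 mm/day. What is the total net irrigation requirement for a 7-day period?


Daily deficit = ET - Pe - GW = 8 - 5 - 2 = 1 mm/day
NIR = 1 * 7 = 7 mm

7.0000 mm


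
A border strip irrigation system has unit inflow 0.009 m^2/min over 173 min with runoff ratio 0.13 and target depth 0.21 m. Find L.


L = q*t/((1+r)*Z)
L = 0.009*173/((1+0.13)*0.21)
L = 1.557/0.2373

6.5613 m


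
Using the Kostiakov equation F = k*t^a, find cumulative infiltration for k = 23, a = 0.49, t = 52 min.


F = k * t^a = 23 * 52^0.49
F = 23 * 6.931730

159.4298 mm


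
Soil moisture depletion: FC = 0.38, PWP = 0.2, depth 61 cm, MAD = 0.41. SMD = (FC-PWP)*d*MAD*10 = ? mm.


SMD = (FC - PWP) * d * MAD * 10
SMD = (0.38 - 0.2) * 61 * 0.41 * 10
SMD = 0.1800 * 61 * 0.41 * 10

45.0180 mm


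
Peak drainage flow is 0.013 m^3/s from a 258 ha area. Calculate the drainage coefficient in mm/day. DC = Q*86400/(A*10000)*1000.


DC = Q * 86400 / (A * 10000) * 1000
DC = 0.013 * 86400 / (258 * 10000) * 1000
DC = 1123200.0000 / 2580000

0.4353 mm/day


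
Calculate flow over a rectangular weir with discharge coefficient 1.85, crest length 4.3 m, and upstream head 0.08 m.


Q = C * L * H^(3/2) = 1.85 * 4.3 * 0.08^1.5 = 1.85 * 4.3 * 0.022627

0.1800 m^3/s


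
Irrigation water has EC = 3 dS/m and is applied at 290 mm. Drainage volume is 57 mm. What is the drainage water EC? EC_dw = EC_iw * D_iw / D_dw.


EC_dw = EC_iw * D_iw / D_dw
EC_dw = 3 * 290 / 57
EC_dw = 870 / 57

15.2632 dS/m


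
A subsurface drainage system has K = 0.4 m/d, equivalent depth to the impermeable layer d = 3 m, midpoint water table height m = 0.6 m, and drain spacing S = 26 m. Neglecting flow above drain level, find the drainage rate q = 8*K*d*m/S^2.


q = 8*K*d*m/S^2
q = 8*0.4*3*0.6/26^2
q = 5.7600 / 676

0.0085 m/d


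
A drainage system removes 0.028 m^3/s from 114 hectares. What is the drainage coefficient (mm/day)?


DC = Q * 86400 / (A * 10000) * 1000
DC = 0.028 * 86400 / (114 * 10000) * 1000
DC = 2419200.0000 / 1140000

2.1221 mm/day


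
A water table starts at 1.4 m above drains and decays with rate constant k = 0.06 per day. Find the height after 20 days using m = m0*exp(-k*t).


m = m0 * exp(-k*t)
m = 1.4 * exp(-0.06 * 20)
m = 1.4 * exp(-1.2000)

0.4217 m


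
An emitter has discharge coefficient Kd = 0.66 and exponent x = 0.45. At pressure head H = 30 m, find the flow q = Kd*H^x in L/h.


q = Kd * H^x = 0.66 * 30^0.45 = 0.66 * 4.620666

3.0496 L/h


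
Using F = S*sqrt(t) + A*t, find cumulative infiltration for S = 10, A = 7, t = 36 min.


F = S*sqrt(t) + A*t
F = 10*sqrt(36) + 7*36
F = 10*6.000000 + 252

312.0000 mm


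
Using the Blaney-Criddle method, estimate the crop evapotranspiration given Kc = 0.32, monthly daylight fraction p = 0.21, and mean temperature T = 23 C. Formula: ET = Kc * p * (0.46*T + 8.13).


ET = Kc * p * (0.46*T + 8.13)
ET = 0.32 * 0.21 * (0.46*23 + 8.13)
ET = 0.32 * 0.21 * 18.7100

1.2573 mm/day


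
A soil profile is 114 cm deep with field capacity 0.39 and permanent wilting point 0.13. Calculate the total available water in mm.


AWC = (FC - PWP) * d * 10
AWC = (0.39 - 0.13) * 114 * 10
AWC = 0.2600 * 114 * 10

296.4000 mm


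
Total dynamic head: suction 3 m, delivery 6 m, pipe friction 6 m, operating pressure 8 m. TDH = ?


TDH = Hs + Hd + hf + Hp = 3 + 6 + 6 + 8 = 23

23 m


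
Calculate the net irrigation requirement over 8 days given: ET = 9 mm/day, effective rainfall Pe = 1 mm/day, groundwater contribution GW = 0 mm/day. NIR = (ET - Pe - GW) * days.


Daily deficit = ET - Pe - GW = 9 - 1 - 0 = 8 mm/day
NIR = 8 * 8 = 64 mm

64.0000 mm


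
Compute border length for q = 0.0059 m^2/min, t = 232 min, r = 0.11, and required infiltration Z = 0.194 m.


L = q*t/((1+r)*Z)
L = 0.0059*232/((1+0.11)*0.194)
L = 1.3688/0.21534

6.3565 m


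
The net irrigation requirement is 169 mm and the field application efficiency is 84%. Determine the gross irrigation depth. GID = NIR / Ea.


Ea = 84% = 0.84
GID = NIR / Ea = 169 / 0.84 = 201.1905 mm

201.1905 mm
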